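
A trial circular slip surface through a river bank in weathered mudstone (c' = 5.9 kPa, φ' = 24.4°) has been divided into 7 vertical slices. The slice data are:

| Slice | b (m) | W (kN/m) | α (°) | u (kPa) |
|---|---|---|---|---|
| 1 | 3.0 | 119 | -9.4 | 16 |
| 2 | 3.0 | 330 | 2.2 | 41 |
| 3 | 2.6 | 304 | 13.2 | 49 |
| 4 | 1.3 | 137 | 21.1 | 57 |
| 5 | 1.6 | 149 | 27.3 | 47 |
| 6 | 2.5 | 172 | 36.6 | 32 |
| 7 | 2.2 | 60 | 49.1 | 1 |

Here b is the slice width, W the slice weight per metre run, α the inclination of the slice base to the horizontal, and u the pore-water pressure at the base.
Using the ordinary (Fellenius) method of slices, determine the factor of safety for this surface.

Ordinary method of slices: FS = Σ[c'·Δl_i + (W_i cosα_i − u_i·Δl_i)·tanφ'] / Σ W_i sinα_i, with Δl_i = b_i / cosα_i.
Slice 1: Δl = 3.0/cos(-9.4°) = 3.041 m; N'_1 = 119·cos(-9.4°) − 16·3.041 = 68.7; c'Δl = 17.94; W sinα = -19.4
Slice 2: Δl = 3.0/cos2.2° = 3.002 m; N'_2 = 330·cos2.2° − 41·3.002 = 206.7; c'Δl = 17.71; W sinα = 12.7
Slice 3: Δl = 2.6/cos13.2° = 2.671 m; N'_3 = 304·cos13.2° − 49·2.671 = 165.1; c'Δl = 15.76; W sinα = 69.4
Slice 4: Δl = 1.3/cos21.1° = 1.393 m; N'_4 = 137·cos21.1° − 57·1.393 = 48.4; c'Δl = 8.22; W sinα = 49.3
Slice 5: Δl = 1.6/cos27.3° = 1.801 m; N'_5 = 149·cos27.3° − 47·1.801 = 47.8; c'Δl = 10.62; W sinα = 68.3
Slice 6: Δl = 2.5/cos36.6° = 3.114 m; N'_6 = 172·cos36.6° − 32·3.114 = 38.4; c'Δl = 18.37; W sinα = 102.6
Slice 7: Δl = 2.2/cos49.1° = 3.360 m; N'_7 = 60·cos49.1° − 1·3.360 = 35.9; c'Δl = 19.82; W sinα = 45.4
Σc'Δl = 108.5 kN/m; ΣN' = 611.1 kN/m; ΣW sinα = 328.2 kN/m
Resisting = 108.5 + 611.1·tan24.4° = 108.5 + 277.2 = 385.6 kN/m
FS = 385.6 / 328.2 = 1.175

FS = 1.17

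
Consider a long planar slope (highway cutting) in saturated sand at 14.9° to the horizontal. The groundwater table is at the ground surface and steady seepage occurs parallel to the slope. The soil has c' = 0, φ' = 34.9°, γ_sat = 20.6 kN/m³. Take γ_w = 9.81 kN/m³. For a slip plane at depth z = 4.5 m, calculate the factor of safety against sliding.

FS = 1.37

With seepage parallel to the slope and the water table at the surface, the effective normal stress on the slip plane uses the buoyant unit weight γ' = γ_sat − γ_w while the driving shear stress uses γ_sat:
FS = [c' + γ' z cos²β tanφ'] / [γ_sat z sinβ cosβ]
(For c' = 0 this reduces to FS = (γ'/γ_sat)·tanφ'/tanβ.)
γ' = 20.6 − 9.81 = 10.79 kN/m³
Numerator = 0.0 + 10.79·4.5·cos²14.9°·tan34.9° = 0.0 + 10.79·4.5·0.9339·0.6976 = 31.633 kPa
Denominator = 20.6·4.5·sin14.9°·cos14.9° = 20.6·4.5·0.2571·0.9664 = 23.035 kPa
FS = 31.633 / 23.035 = 1.373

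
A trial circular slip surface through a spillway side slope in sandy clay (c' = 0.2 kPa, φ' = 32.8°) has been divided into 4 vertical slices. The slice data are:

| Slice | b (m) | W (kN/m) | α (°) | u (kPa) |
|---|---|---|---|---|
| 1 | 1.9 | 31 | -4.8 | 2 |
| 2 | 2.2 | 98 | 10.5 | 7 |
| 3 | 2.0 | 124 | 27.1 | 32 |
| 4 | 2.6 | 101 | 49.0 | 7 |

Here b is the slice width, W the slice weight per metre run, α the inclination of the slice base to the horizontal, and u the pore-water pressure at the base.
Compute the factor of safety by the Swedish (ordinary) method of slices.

FS = 0.82

Ordinary method of slices: FS = Σ[c'·Δl_i + (W_i cosα_i − u_i·Δl_i)·tanφ'] / Σ W_i sinα_i, with Δl_i = b_i / cosα_i.
Slice 1: Δl = 1.9/cos(-4.8°) = 1.907 m; N'_1 = 31·cos(-4.8°) − 2·1.907 = 27.1; c'Δl = 0.38; W sinα = -2.6
Slice 2: Δl = 2.2/cos10.5° = 2.237 m; N'_2 = 98·cos10.5° − 7·2.237 = 80.7; c'Δl = 0.45; W sinα = 17.9
Slice 3: Δl = 2.0/cos27.1° = 2.247 m; N'_3 = 124·cos27.1° − 32·2.247 = 38.5; c'Δl = 0.45; W sinα = 56.5
Slice 4: Δl = 2.6/cos49.0° = 3.963 m; N'_4 = 101·cos49.0° − 7·3.963 = 38.5; c'Δl = 0.79; W sinα = 76.2
Σc'Δl = 2.1 kN/m; ΣN' = 184.8 kN/m; ΣW sinα = 148.0 kN/m
Resisting = 2.1 + 184.8·tan32.8° = 2.1 + 119.1 = 121.2 kN/m
FS = 121.2 / 148.0 = 0.819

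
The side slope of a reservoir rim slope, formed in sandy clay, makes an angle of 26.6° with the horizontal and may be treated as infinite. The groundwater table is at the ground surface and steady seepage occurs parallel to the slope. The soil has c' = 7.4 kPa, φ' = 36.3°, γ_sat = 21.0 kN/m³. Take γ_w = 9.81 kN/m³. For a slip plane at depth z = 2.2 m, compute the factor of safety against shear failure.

FS = 1.18

With seepage parallel to the slope and the water table at the surface, the effective normal stress on the slip plane uses the buoyant unit weight γ' = γ_sat − γ_w while the driving shear stress uses γ_sat:
FS = [c' + γ' z cos²β tanφ'] / [γ_sat z sinβ cosβ]
γ' = 21.0 − 9.81 = 11.19 kN/m³
Numerator = 7.4 + 11.19·2.2·cos²26.6°·tan36.3° = 7.4 + 11.19·2.2·0.7995·0.7346 = 21.858 kPa
Denominator = 21.0·2.2·sin26.6°·cos26.6° = 21.0·2.2·0.4478·0.8942 = 18.497 kPa
FS = 21.858 / 18.497 = 1.182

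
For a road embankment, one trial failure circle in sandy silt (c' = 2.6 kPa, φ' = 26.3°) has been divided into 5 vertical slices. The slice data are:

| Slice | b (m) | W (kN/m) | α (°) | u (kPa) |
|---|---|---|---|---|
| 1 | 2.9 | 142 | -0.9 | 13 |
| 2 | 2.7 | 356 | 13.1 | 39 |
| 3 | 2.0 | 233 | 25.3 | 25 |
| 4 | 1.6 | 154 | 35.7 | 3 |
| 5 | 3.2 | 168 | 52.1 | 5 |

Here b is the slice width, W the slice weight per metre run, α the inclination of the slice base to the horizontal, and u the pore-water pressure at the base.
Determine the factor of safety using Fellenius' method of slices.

Ordinary method of slices: FS = Σ[c'·Δl_i + (W_i cosα_i − u_i·Δl_i)·tanφ'] / Σ W_i sinα_i, with Δl_i = b_i / cosα_i.
Slice 1: Δl = 2.9/cos(-0.9°) = 2.900 m; N'_1 = 142·cos(-0.9°) − 13·2.900 = 104.3; c'Δl = 7.54; W sinα = -2.2
Slice 2: Δl = 2.7/cos13.1° = 2.772 m; N'_2 = 356·cos13.1° − 39·2.772 = 238.6; c'Δl = 7.21; W sinα = 80.7
Slice 3: Δl = 2.0/cos25.3° = 2.212 m; N'_3 = 233·cos25.3° − 25·2.212 = 155.3; c'Δl = 5.75; W sinα = 99.6
Slice 4: Δl = 1.6/cos35.7° = 1.970 m; N'_4 = 154·cos35.7° − 3·1.970 = 119.2; c'Δl = 5.12; W sinα = 89.9
Slice 5: Δl = 3.2/cos52.1° = 5.209 m; N'_5 = 168·cos52.1° − 5·5.209 = 77.2; c'Δl = 13.54; W sinα = 132.6
Σc'Δl = 39.2 kN/m; ΣN' = 694.5 kN/m; ΣW sinα = 400.5 kN/m
Resisting = 39.2 + 694.5·tan26.3° = 39.2 + 343.3 = 382.4 kN/m
FS = 382.4 / 400.5 = 0.955

FS = 0.95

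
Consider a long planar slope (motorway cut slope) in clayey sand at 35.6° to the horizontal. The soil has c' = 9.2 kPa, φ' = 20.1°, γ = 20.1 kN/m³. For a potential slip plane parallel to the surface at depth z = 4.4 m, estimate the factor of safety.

FS = 0.73

For an infinite slope with a slip plane parallel to the surface (no pore pressure): FS = [c' + γz cos²β tanφ'] / [γz sinβ cosβ].
γz = 20.1·4.4 = 88.44 kN/m²
Numerator = 9.2 + 88.44·cos²35.6°·tan20.1° = 9.2 + 88.44·0.6611·0.3659 = 30.597 kPa
Denominator = 88.44·sin35.6°·cos35.6° = 88.44·0.5821·0.8131 = 41.861 kPa
FS = 30.597 / 41.861 = 0.731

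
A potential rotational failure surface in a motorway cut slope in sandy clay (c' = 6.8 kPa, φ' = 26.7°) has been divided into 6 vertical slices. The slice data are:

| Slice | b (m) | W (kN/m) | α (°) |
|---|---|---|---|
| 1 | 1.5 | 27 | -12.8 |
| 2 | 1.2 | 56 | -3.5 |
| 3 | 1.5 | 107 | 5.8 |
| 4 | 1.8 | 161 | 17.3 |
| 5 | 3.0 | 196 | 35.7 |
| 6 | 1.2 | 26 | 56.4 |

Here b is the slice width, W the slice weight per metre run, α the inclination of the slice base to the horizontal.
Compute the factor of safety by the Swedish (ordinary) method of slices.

Ordinary method of slices: FS = Σ[c'·Δl_i + (W_i cosα_i)·tanφ'] / Σ W_i sinα_i, with Δl_i = b_i / cosα_i.
Slice 1: Δl = 1.5/cos(-12.8°) = 1.538 m; N'_1 = 27·cos(-12.8°) = 26.3; c'Δl = 10.46; W sinα = -6.0
Slice 2: Δl = 1.2/cos(-3.5°) = 1.202 m; N'_2 = 56·cos(-3.5°) = 55.9; c'Δl = 8.18; W sinα = -3.4
Slice 3: Δl = 1.5/cos5.8° = 1.508 m; N'_3 = 107·cos5.8° = 106.5; c'Δl = 10.25; W sinα = 10.8
Slice 4: Δl = 1.8/cos17.3° = 1.885 m; N'_4 = 161·cos17.3° = 153.7; c'Δl = 12.82; W sinα = 47.9
Slice 5: Δl = 3.0/cos35.7° = 3.694 m; N'_5 = 196·cos35.7° = 159.2; c'Δl = 25.12; W sinα = 114.4
Slice 6: Δl = 1.2/cos56.4° = 2.168 m; N'_6 = 26·cos56.4° = 14.4; c'Δl = 14.75; W sinα = 21.7
Σc'Δl = 81.6 kN/m; ΣN' = 515.9 kN/m; ΣW sinα = 185.3 kN/m
Resisting = 81.6 + 515.9·tan26.7° = 81.6 + 259.5 = 341.1 kN/m
FS = 341.1 / 185.3 = 1.840

FS = 1.84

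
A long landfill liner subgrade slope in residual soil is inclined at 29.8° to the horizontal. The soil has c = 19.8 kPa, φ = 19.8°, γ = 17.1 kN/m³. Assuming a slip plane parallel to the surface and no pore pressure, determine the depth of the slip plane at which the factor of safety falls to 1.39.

z = 3.53 m

Setting FS = 1.39 in FS = [c + γz cos²β tanφ] / [γz sinβ cosβ] and solving for z:
z = c / [γ cosβ (FS·sinβ − cosβ·tanφ)]
  = 19.8 / [17.1·cos29.8°·(1.39·sin29.8° − cos29.8°·tan19.8°)]
  = 19.8 / [17.1·0.8678·(1.39·0.4970 − 0.8678·0.3600)]
  = 19.8 / 5.6147 = 3.526 m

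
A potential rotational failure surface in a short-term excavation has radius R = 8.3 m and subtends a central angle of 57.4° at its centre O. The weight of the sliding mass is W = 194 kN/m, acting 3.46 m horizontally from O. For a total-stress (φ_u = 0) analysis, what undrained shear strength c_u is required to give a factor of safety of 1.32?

FS = c_u·L_a·R / (W·d), so c_u = FS·W·d / (L_a·R).
Arc length L_a = R·θ = 8.3·(57.4°·π/180) = 8.3·1.0018 = 8.32 m
c_u = 1.32·194·3.46 / (8.32·8.3) = 886.0 / 69.02 = 12.84 kPa

c_u = 12.8 kPa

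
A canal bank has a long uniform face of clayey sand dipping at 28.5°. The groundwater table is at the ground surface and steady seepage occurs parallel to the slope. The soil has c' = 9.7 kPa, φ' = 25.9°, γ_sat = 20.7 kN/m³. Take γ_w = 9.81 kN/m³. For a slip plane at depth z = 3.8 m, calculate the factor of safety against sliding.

With seepage parallel to the slope and the water table at the surface, the effective normal stress on the slip plane uses the buoyant unit weight γ' = γ_sat − γ_w while the driving shear stress uses γ_sat:
FS = [c' + γ' z cos²β tanφ'] / [γ_sat z sinβ cosβ]
γ' = 20.7 − 9.81 = 10.89 kN/m³
Numerator = 9.7 + 10.89·3.8·cos²28.5°·tan25.9° = 9.7 + 10.89·3.8·0.7723·0.4856 = 25.219 kPa
Denominator = 20.7·3.8·sin28.5°·cos28.5° = 20.7·3.8·0.4772·0.8788 = 32.985 kPa
FS = 25.219 / 32.985 = 0.765

FS = 0.76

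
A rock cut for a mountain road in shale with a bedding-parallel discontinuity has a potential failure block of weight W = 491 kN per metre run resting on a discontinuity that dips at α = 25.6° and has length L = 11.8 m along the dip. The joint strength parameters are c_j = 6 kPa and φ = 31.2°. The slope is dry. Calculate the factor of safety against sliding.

FS = 1.60

Resolving the block weight along and normal to the plane and applying the Mohr–Coulomb strength on the joint:
N' = W cosα = 491·cos25.6° = 442.8 kN/m
Driving force T = W sinα = 491·sin25.6° = 212.2 kN/m
Resisting force R = c_j·L + N'·tanφ = 6·11.8 + 442.8·tan31.2° = 70.8 + 268.2 = 339.0 kN/m
FS = R / T = 339.0 / 212.2 = 1.598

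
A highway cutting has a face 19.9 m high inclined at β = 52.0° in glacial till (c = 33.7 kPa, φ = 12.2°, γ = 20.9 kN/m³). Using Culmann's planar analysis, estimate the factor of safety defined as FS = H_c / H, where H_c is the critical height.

H_c = (4c/γ) · sinβ cosφ / [1 − cos(β − φ)]
    = (4·33.7/20.9) · sin52.0°·cos12.2° / [1 − cos39.8°]
    = 6.450 · 0.7702 / 0.2317 = 21.44 m
FS = H_c / H = 21.44 / 19.9 = 1.077

FS = 1.08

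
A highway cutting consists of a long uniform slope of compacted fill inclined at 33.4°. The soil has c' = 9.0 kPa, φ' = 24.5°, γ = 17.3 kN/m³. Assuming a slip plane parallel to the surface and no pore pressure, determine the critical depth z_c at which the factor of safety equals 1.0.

z_c = 3.67 m

Setting FS = 1.00 in FS = [c' + γz cos²β tanφ'] / [γz sinβ cosβ] and solving for z:
z = c' / [γ cosβ (FS·sinβ − cosβ·tanφ')]
  = 9.0 / [17.3·cos33.4°·(1.00·sin33.4° − cos33.4°·tan24.5°)]
  = 9.0 / [17.3·0.8348·(1.00·0.5505 − 0.8348·0.4557)]
  = 9.0 / 2.4556 = 3.665 m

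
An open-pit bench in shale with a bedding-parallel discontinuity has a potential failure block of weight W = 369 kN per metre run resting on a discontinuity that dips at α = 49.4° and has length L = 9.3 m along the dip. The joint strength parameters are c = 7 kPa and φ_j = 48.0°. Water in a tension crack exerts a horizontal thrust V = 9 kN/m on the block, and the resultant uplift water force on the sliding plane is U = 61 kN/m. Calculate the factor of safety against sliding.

Resolving the block weight along and normal to the plane and applying the Mohr–Coulomb strength on the joint:
N' = W cosα − U − V sinα = 369·cos49.4° − 61 − 9·sin49.4° = 172.3 kN/m
Driving force T = W sinα + V cosα = 369·sin49.4° + 9·cos49.4° = 286.0 kN/m
Resisting force R = c·L + N'·tanφ_j = 7·9.3 + 172.3·tan48.0° = 65.1 + 191.4 = 256.5 kN/m
FS = R / T = 256.5 / 286.0 = 0.897

FS = 0.90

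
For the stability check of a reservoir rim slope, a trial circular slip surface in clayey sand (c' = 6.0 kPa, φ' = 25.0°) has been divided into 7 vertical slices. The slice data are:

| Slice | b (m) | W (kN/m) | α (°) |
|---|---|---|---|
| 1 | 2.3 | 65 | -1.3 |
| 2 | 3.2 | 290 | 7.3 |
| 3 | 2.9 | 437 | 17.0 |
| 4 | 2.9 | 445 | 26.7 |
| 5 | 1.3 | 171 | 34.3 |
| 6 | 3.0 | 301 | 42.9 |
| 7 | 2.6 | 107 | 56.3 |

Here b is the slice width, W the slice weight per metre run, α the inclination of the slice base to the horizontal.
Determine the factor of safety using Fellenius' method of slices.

Ordinary method of slices: FS = Σ[c'·Δl_i + (W_i cosα_i)·tanφ'] / Σ W_i sinα_i, with Δl_i = b_i / cosα_i.
Slice 1: Δl = 2.3/cos(-1.3°) = 2.301 m; N'_1 = 65·cos(-1.3°) = 65.0; c'Δl = 13.80; W sinα = -1.5
Slice 2: Δl = 3.2/cos7.3° = 3.226 m; N'_2 = 290·cos7.3° = 287.6; c'Δl = 19.36; W sinα = 36.8
Slice 3: Δl = 2.9/cos17.0° = 3.033 m; N'_3 = 437·cos17.0° = 417.9; c'Δl = 18.20; W sinα = 127.8
Slice 4: Δl = 2.9/cos26.7° = 3.246 m; N'_4 = 445·cos26.7° = 397.6; c'Δl = 19.48; W sinα = 199.9
Slice 5: Δl = 1.3/cos34.3° = 1.574 m; N'_5 = 171·cos34.3° = 141.3; c'Δl = 9.44; W sinα = 96.4
Slice 6: Δl = 3.0/cos42.9° = 4.095 m; N'_6 = 301·cos42.9° = 220.5; c'Δl = 24.57; W sinα = 204.9
Slice 7: Δl = 2.6/cos56.3° = 4.686 m; N'_7 = 107·cos56.3° = 59.4; c'Δl = 28.12; W sinα = 89.0
Σc'Δl = 133.0 kN/m; ΣN' = 1589.2 kN/m; ΣW sinα = 753.4 kN/m
Resisting = 133.0 + 1589.2·tan25.0° = 133.0 + 741.1 = 874.0 kN/m
FS = 874.0 / 753.4 = 1.160

FS = 1.16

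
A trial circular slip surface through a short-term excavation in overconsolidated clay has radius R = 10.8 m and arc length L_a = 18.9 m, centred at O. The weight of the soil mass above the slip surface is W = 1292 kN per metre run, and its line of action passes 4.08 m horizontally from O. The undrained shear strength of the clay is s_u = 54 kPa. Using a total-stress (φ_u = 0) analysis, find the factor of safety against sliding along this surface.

FS = 2.09

Taking moments about the centre O, the resisting moment is provided by the undrained shear strength acting along the arc:
M_R = s_u·L_a·R = 54·18.90·10.8 = 11022.5 kN·m/m
M_D = W·d = 1292·4.08 = 5271.4 kN·m/m
FS = M_R / M_D = 11022.5 / 5271.4 = 2.091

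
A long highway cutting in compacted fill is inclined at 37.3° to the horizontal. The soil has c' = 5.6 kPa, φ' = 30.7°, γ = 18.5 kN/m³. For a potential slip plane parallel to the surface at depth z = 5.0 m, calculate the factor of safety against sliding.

For an infinite slope with a slip plane parallel to the surface (no pore pressure): FS = [c' + γz cos²β tanφ'] / [γz sinβ cosβ].
γz = 18.5·5.0 = 92.50 kN/m²
Numerator = 5.6 + 92.50·cos²37.3°·tan30.7° = 5.6 + 92.50·0.6328·0.5938 = 40.354 kPa
Denominator = 92.50·sin37.3°·cos37.3° = 92.50·0.6060·0.7955 = 44.589 kPa
FS = 40.354 / 44.589 = 0.905

FS = 0.91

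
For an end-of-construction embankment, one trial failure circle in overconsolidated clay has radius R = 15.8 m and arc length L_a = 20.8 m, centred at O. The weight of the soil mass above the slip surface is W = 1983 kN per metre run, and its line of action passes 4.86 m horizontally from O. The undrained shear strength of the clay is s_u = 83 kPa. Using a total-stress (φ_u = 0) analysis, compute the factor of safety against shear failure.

FS = 2.83

Taking moments about the centre O, the resisting moment is provided by the undrained shear strength acting along the arc:
M_R = s_u·L_a·R = 83·20.80·15.8 = 27277.1 kN·m/m
M_D = W·d = 1983·4.86 = 9637.4 kN·m/m
FS = M_R / M_D = 27277.1 / 9637.4 = 2.830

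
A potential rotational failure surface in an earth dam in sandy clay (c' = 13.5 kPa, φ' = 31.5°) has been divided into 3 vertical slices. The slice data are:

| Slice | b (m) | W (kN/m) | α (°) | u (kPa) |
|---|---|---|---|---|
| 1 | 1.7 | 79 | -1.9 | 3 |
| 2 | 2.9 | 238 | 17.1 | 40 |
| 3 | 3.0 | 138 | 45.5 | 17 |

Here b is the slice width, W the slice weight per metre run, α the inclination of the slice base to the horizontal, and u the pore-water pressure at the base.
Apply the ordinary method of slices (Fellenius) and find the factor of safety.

FS = 1.49

Ordinary method of slices: FS = Σ[c'·Δl_i + (W_i cosα_i − u_i·Δl_i)·tanφ'] / Σ W_i sinα_i, with Δl_i = b_i / cosα_i.
Slice 1: Δl = 1.7/cos(-1.9°) = 1.701 m; N'_1 = 79·cos(-1.9°) − 3·1.701 = 73.9; c'Δl = 22.96; W sinα = -2.6
Slice 2: Δl = 2.9/cos17.1° = 3.034 m; N'_2 = 238·cos17.1° − 40·3.034 = 106.1; c'Δl = 40.96; W sinα = 70.0
Slice 3: Δl = 3.0/cos45.5° = 4.280 m; N'_3 = 138·cos45.5° − 17·4.280 = 24.0; c'Δl = 57.78; W sinα = 98.4
Σc'Δl = 121.7 kN/m; ΣN' = 203.9 kN/m; ΣW sinα = 165.8 kN/m
Resisting = 121.7 + 203.9·tan31.5° = 121.7 + 125.0 = 246.7 kN/m
FS = 246.7 / 165.8 = 1.488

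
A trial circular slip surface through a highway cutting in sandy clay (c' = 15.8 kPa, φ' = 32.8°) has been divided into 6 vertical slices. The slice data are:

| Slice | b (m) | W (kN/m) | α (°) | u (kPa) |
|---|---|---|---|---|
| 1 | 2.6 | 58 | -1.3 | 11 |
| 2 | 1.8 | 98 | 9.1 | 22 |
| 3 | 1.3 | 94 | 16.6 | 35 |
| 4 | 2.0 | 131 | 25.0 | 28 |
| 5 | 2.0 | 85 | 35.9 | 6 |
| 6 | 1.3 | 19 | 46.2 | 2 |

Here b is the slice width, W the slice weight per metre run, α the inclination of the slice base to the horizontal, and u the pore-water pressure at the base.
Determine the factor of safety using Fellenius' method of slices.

Ordinary method of slices: FS = Σ[c'·Δl_i + (W_i cosα_i − u_i·Δl_i)·tanφ'] / Σ W_i sinα_i, with Δl_i = b_i / cosα_i.
Slice 1: Δl = 2.6/cos(-1.3°) = 2.601 m; N'_1 = 58·cos(-1.3°) − 11·2.601 = 29.4; c'Δl = 41.09; W sinα = -1.3
Slice 2: Δl = 1.8/cos9.1° = 1.823 m; N'_2 = 98·cos9.1° − 22·1.823 = 56.7; c'Δl = 28.80; W sinα = 15.5
Slice 3: Δl = 1.3/cos16.6° = 1.357 m; N'_3 = 94·cos16.6° − 35·1.357 = 42.6; c'Δl = 21.43; W sinα = 26.9
Slice 4: Δl = 2.0/cos25.0° = 2.207 m; N'_4 = 131·cos25.0° − 28·2.207 = 56.9; c'Δl = 34.87; W sinα = 55.4
Slice 5: Δl = 2.0/cos35.9° = 2.469 m; N'_5 = 85·cos35.9° − 6·2.469 = 54.0; c'Δl = 39.01; W sinα = 49.8
Slice 6: Δl = 1.3/cos46.2° = 1.878 m; N'_6 = 19·cos46.2° − 2·1.878 = 9.4; c'Δl = 29.68; W sinα = 13.7
Σc'Δl = 194.9 kN/m; ΣN' = 249.0 kN/m; ΣW sinα = 160.0 kN/m
Resisting = 194.9 + 249.0·tan32.8° = 194.9 + 160.5 = 355.4 kN/m
FS = 355.4 / 160.0 = 2.222

FS = 2.22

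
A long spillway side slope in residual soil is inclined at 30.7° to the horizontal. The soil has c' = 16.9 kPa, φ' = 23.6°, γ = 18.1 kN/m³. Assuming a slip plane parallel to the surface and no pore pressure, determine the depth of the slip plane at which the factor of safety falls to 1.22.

Setting FS = 1.22 in FS = [c' + γz cos²β tanφ'] / [γz sinβ cosβ] and solving for z:
z = c' / [γ cosβ (FS·sinβ − cosβ·tanφ')]
  = 16.9 / [18.1·cos30.7°·(1.22·sin30.7° − cos30.7°·tan23.6°)]
  = 16.9 / [18.1·0.8599·(1.22·0.5105 − 0.8599·0.4369)]
  = 16.9 / 3.8473 = 4.393 m

z = 4.39 m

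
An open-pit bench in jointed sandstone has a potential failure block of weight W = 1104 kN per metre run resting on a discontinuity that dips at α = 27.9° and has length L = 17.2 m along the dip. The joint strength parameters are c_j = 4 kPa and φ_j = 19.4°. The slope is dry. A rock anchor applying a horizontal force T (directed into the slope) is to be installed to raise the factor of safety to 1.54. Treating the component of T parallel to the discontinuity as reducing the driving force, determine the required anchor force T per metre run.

T = 251 kN/m

Resolving forces along and normal to the sliding plane, with the horizontal anchor force T adding T·sinα to the effective normal force and T·cosα acting up the plane against the driving force:
FS = [c_jL + (W cosα + T sinα) tanφ_j] / [W sinα − T cosα]
Without the anchor: N' = 975.7 kN/m, driving T_d = 516.6 kN/m, resisting R = 4·17.2 + 975.7·tan19.4° = 412.4 kN/m, FS = 0.80.
Setting FS = 1.54 and solving for T:
1.54·(516.6 − T cos27.9°) = 412.4 + T sin27.9°·tan19.4°
T·(sin27.9°·tan19.4° + 1.54·cos27.9°) = 1.54·516.6 − 412.4
T·(0.4679·0.3522 + 1.54·0.8838) = 795.6 − 412.4 = 383.2
T·1.5258 = 383.2
T = 251.1 kN/m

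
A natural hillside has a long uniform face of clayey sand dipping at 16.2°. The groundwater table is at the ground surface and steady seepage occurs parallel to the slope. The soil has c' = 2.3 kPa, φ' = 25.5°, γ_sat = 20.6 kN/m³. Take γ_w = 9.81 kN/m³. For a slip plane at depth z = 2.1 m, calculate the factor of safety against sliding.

With seepage parallel to the slope and the water table at the surface, the effective normal stress on the slip plane uses the buoyant unit weight γ' = γ_sat − γ_w while the driving shear stress uses γ_sat:
FS = [c' + γ' z cos²β tanφ'] / [γ_sat z sinβ cosβ]
γ' = 20.6 − 9.81 = 10.79 kN/m³
Numerator = 2.3 + 10.79·2.1·cos²16.2°·tan25.5° = 2.3 + 10.79·2.1·0.9222·0.4770 = 12.267 kPa
Denominator = 20.6·2.1·sin16.2°·cos16.2° = 20.6·2.1·0.2790·0.9603 = 11.590 kPa
FS = 12.267 / 11.590 = 1.058

FS = 1.06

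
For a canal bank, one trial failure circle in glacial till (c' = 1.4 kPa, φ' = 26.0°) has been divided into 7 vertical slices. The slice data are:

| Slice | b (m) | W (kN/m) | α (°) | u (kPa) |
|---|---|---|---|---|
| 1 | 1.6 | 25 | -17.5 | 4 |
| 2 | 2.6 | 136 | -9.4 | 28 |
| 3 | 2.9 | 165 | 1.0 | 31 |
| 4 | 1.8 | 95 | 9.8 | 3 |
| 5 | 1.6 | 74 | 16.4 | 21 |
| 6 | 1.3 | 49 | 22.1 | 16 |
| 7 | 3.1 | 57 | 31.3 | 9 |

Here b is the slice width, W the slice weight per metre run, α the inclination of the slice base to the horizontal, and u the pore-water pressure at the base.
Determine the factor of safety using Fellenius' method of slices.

FS = 3.02

Ordinary method of slices: FS = Σ[c'·Δl_i + (W_i cosα_i − u_i·Δl_i)·tanφ'] / Σ W_i sinα_i, with Δl_i = b_i / cosα_i.
Slice 1: Δl = 1.6/cos(-17.5°) = 1.678 m; N'_1 = 25·cos(-17.5°) − 4·1.678 = 17.1; c'Δl = 2.35; W sinα = -7.5
Slice 2: Δl = 2.6/cos(-9.4°) = 2.635 m; N'_2 = 136·cos(-9.4°) − 28·2.635 = 60.4; c'Δl = 3.69; W sinα = -22.2
Slice 3: Δl = 2.9/cos1.0° = 2.900 m; N'_3 = 165·cos1.0° − 31·2.900 = 75.1; c'Δl = 4.06; W sinα = 2.9
Slice 4: Δl = 1.8/cos9.8° = 1.827 m; N'_4 = 95·cos9.8° − 3·1.827 = 88.1; c'Δl = 2.56; W sinα = 16.2
Slice 5: Δl = 1.6/cos16.4° = 1.668 m; N'_5 = 74·cos16.4° − 21·1.668 = 36.0; c'Δl = 2.34; W sinα = 20.9
Slice 6: Δl = 1.3/cos22.1° = 1.403 m; N'_6 = 49·cos22.1° − 16·1.403 = 23.0; c'Δl = 1.96; W sinα = 18.4
Slice 7: Δl = 3.1/cos31.3° = 3.628 m; N'_7 = 57·cos31.3° − 9·3.628 = 16.1; c'Δl = 5.08; W sinα = 29.6
Σc'Δl = 22.0 kN/m; ΣN' = 315.7 kN/m; ΣW sinα = 58.3 kN/m
Resisting = 22.0 + 315.7·tan26.0° = 22.0 + 154.0 = 176.0 kN/m
FS = 176.0 / 58.3 = 3.021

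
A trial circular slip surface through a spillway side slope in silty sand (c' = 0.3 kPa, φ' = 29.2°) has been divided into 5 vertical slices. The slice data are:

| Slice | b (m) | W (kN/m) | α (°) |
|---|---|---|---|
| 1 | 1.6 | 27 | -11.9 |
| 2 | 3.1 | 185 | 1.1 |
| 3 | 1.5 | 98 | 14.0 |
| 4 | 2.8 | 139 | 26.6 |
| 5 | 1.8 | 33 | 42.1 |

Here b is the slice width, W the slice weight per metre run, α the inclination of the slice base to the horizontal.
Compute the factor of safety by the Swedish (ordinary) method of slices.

FS = 2.43

Ordinary method of slices: FS = Σ[c'·Δl_i + (W_i cosα_i)·tanφ'] / Σ W_i sinα_i, with Δl_i = b_i / cosα_i.
Slice 1: Δl = 1.6/cos(-11.9°) = 1.635 m; N'_1 = 27·cos(-11.9°) = 26.4; c'Δl = 0.49; W sinα = -5.6
Slice 2: Δl = 3.1/cos1.1° = 3.101 m; N'_2 = 185·cos1.1° = 185.0; c'Δl = 0.93; W sinα = 3.6
Slice 3: Δl = 1.5/cos14.0° = 1.546 m; N'_3 = 98·cos14.0° = 95.1; c'Δl = 0.46; W sinα = 23.7
Slice 4: Δl = 2.8/cos26.6° = 3.131 m; N'_4 = 139·cos26.6° = 124.3; c'Δl = 0.94; W sinα = 62.2
Slice 5: Δl = 1.8/cos42.1° = 2.426 m; N'_5 = 33·cos42.1° = 24.5; c'Δl = 0.73; W sinα = 22.1
Σc'Δl = 3.6 kN/m; ΣN' = 455.2 kN/m; ΣW sinα = 106.1 kN/m
Resisting = 3.6 + 455.2·tan29.2° = 3.6 + 254.4 = 258.0 kN/m
FS = 258.0 / 106.1 = 2.433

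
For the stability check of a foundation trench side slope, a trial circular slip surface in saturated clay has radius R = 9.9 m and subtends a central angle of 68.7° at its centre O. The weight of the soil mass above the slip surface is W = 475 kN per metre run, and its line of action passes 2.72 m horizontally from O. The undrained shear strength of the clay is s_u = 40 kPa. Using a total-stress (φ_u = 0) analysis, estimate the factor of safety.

Taking moments about the centre O, the resisting moment is provided by the undrained shear strength acting along the arc:
Arc length L_a = R·θ = 9.9·(68.7°·π/180) = 9.9·1.1990 = 11.87 m
M_R = s_u·L_a·R = 40·11.87·9.9 = 4700.7 kN·m/m
M_D = W·d = 475·2.72 = 1292.0 kN·m/m
FS = M_R / M_D = 4700.7 / 1292.0 = 3.638

FS = 3.64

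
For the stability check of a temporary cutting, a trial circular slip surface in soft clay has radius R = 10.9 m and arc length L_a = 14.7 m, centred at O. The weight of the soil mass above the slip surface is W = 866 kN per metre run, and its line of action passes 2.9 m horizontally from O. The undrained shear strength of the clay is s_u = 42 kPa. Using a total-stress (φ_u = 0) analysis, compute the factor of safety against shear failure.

Taking moments about the centre O, the resisting moment is provided by the undrained shear strength acting along the arc:
M_R = s_u·L_a·R = 42·14.70·10.9 = 6729.7 kN·m/m
M_D = W·d = 866·2.9 = 2511.4 kN·m/m
FS = M_R / M_D = 6729.7 / 2511.4 = 2.680

FS = 2.68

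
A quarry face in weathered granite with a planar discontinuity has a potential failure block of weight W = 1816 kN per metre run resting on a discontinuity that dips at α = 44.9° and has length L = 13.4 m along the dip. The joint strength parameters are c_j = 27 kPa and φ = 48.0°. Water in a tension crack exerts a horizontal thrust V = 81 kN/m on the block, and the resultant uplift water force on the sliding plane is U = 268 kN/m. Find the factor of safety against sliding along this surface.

FS = 1.07

Resolving the block weight along and normal to the plane and applying the Mohr–Coulomb strength on the joint:
N' = W cosα − U − V sinα = 1816·cos44.9° − 268 − 81·sin44.9° = 961.2 kN/m
Driving force T = W sinα + V cosα = 1816·sin44.9° + 81·cos44.9° = 1339.2 kN/m
Resisting force R = c_j·L + N'·tanφ = 27·13.4 + 961.2·tan48.0° = 361.8 + 1067.5 = 1429.3 kN/m
FS = R / T = 1429.3 / 1339.2 = 1.067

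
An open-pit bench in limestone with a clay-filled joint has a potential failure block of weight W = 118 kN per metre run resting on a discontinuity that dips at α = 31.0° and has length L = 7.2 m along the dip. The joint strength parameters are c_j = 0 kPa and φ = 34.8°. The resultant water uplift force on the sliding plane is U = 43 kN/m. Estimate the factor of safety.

FS = 0.66

Resolving the block weight along and normal to the plane and applying the Mohr–Coulomb strength on the joint:
N' = W cosα − U = 118·cos31.0° − 43 = 58.1 kN/m
Driving force T = W sinα = 118·sin31.0° = 60.8 kN/m
Resisting force R = c_j·L + N'·tanφ = 0·7.2 + 58.1·tan34.8° = 0.0 + 40.4 = 40.4 kN/m
FS = R / T = 40.4 / 60.8 = 0.665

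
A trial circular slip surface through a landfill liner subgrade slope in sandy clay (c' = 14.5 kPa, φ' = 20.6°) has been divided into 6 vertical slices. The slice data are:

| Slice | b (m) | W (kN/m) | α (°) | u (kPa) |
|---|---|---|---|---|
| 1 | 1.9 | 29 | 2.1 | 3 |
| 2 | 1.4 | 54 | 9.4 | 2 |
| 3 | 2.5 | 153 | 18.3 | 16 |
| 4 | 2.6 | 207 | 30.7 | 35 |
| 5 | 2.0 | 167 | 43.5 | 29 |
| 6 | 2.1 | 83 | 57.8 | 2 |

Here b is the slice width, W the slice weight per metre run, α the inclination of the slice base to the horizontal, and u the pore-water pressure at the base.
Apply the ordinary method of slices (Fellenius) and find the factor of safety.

Ordinary method of slices: FS = Σ[c'·Δl_i + (W_i cosα_i − u_i·Δl_i)·tanφ'] / Σ W_i sinα_i, with Δl_i = b_i / cosα_i.
Slice 1: Δl = 1.9/cos2.1° = 1.901 m; N'_1 = 29·cos2.1° − 3·1.901 = 23.3; c'Δl = 27.57; W sinα = 1.1
Slice 2: Δl = 1.4/cos9.4° = 1.419 m; N'_2 = 54·cos9.4° − 2·1.419 = 50.4; c'Δl = 20.58; W sinα = 8.8
Slice 3: Δl = 2.5/cos18.3° = 2.633 m; N'_3 = 153·cos18.3° − 16·2.633 = 103.1; c'Δl = 38.18; W sinα = 48.0
Slice 4: Δl = 2.6/cos30.7° = 3.024 m; N'_4 = 207·cos30.7° − 35·3.024 = 72.2; c'Δl = 43.84; W sinα = 105.7
Slice 5: Δl = 2.0/cos43.5° = 2.757 m; N'_5 = 167·cos43.5° − 29·2.757 = 41.2; c'Δl = 39.98; W sinα = 115.0
Slice 6: Δl = 2.1/cos57.8° = 3.941 m; N'_6 = 83·cos57.8° − 2·3.941 = 36.3; c'Δl = 57.14; W sinα = 70.2
Σc'Δl = 227.3 kN/m; ΣN' = 326.5 kN/m; ΣW sinα = 348.8 kN/m
Resisting = 227.3 + 326.5·tan20.6° = 227.3 + 122.7 = 350.0 kN/m
FS = 350.0 / 348.8 = 1.004

FS = 1.00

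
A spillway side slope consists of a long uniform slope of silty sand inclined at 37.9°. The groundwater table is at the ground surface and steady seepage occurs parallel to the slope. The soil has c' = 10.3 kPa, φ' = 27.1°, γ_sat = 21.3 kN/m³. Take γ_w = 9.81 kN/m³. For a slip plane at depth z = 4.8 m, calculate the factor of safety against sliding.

FS = 0.56

With seepage parallel to the slope and the water table at the surface, the effective normal stress on the slip plane uses the buoyant unit weight γ' = γ_sat − γ_w while the driving shear stress uses γ_sat:
FS = [c' + γ' z cos²β tanφ'] / [γ_sat z sinβ cosβ]
γ' = 21.3 − 9.81 = 11.49 kN/m³
Numerator = 10.3 + 11.49·4.8·cos²37.9°·tan27.1° = 10.3 + 11.49·4.8·0.6227·0.5117 = 27.873 kPa
Denominator = 21.3·4.8·sin37.9°·cos37.9° = 21.3·4.8·0.6143·0.7891 = 49.558 kPa
FS = 27.873 / 49.558 = 0.562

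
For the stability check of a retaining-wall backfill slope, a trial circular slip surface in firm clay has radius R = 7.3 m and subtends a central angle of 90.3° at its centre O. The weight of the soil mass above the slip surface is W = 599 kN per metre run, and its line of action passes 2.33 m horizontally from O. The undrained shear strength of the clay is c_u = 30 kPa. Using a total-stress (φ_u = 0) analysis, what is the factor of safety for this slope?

Taking moments about the centre O, the resisting moment is provided by the undrained shear strength acting along the arc:
Arc length L_a = R·θ = 7.3·(90.3°·π/180) = 7.3·1.5760 = 11.51 m
M_R = c_u·L_a·R = 30·11.51·7.3 = 2519.6 kN·m/m
M_D = W·d = 599·2.33 = 1395.7 kN·m/m
FS = M_R / M_D = 2519.6 / 1395.7 = 1.805

FS = 1.81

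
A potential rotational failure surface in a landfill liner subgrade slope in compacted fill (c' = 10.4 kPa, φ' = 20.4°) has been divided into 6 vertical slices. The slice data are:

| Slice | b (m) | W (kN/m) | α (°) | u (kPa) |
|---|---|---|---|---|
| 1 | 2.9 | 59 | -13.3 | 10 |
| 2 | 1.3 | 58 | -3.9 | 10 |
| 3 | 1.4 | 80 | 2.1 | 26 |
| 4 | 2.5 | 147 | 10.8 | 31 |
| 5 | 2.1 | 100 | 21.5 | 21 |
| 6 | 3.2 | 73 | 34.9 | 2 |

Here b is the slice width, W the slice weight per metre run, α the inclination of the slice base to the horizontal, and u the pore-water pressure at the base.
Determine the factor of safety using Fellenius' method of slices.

Ordinary method of slices: FS = Σ[c'·Δl_i + (W_i cosα_i − u_i·Δl_i)·tanφ'] / Σ W_i sinα_i, with Δl_i = b_i / cosα_i.
Slice 1: Δl = 2.9/cos(-13.3°) = 2.980 m; N'_1 = 59·cos(-13.3°) − 10·2.980 = 27.6; c'Δl = 30.99; W sinα = -13.6
Slice 2: Δl = 1.3/cos(-3.9°) = 1.303 m; N'_2 = 58·cos(-3.9°) − 10·1.303 = 44.8; c'Δl = 13.55; W sinα = -3.9
Slice 3: Δl = 1.4/cos2.1° = 1.401 m; N'_3 = 80·cos2.1° − 26·1.401 = 43.5; c'Δl = 14.57; W sinα = 2.9
Slice 4: Δl = 2.5/cos10.8° = 2.545 m; N'_4 = 147·cos10.8° − 31·2.545 = 65.5; c'Δl = 26.47; W sinα = 27.5
Slice 5: Δl = 2.1/cos21.5° = 2.257 m; N'_5 = 100·cos21.5° − 21·2.257 = 45.6; c'Δl = 23.47; W sinα = 36.7
Slice 6: Δl = 3.2/cos34.9° = 3.902 m; N'_6 = 73·cos34.9° − 2·3.902 = 52.1; c'Δl = 40.58; W sinα = 41.8
Σc'Δl = 149.6 kN/m; ΣN' = 279.2 kN/m; ΣW sinα = 91.4 kN/m
Resisting = 149.6 + 279.2·tan20.4° = 149.6 + 103.8 = 253.5 kN/m
FS = 253.5 / 91.4 = 2.774

FS = 2.77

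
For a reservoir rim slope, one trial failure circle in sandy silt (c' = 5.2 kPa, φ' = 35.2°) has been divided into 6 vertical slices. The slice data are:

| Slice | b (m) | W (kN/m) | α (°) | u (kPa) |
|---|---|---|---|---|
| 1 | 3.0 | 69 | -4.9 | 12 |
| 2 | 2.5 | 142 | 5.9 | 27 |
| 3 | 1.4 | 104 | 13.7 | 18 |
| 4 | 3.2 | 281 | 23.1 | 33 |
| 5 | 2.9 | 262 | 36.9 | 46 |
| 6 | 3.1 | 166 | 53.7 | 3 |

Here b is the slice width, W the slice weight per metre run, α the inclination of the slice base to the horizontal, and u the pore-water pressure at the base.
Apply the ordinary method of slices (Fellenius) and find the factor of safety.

FS = 0.96

Ordinary method of slices: FS = Σ[c'·Δl_i + (W_i cosα_i − u_i·Δl_i)·tanφ'] / Σ W_i sinα_i, with Δl_i = b_i / cosα_i.
Slice 1: Δl = 3.0/cos(-4.9°) = 3.011 m; N'_1 = 69·cos(-4.9°) − 12·3.011 = 32.6; c'Δl = 15.66; W sinα = -5.9
Slice 2: Δl = 2.5/cos5.9° = 2.513 m; N'_2 = 142·cos5.9° − 27·2.513 = 73.4; c'Δl = 13.07; W sinα = 14.6
Slice 3: Δl = 1.4/cos13.7° = 1.441 m; N'_3 = 104·cos13.7° − 18·1.441 = 75.1; c'Δl = 7.49; W sinα = 24.6
Slice 4: Δl = 3.2/cos23.1° = 3.479 m; N'_4 = 281·cos23.1° − 33·3.479 = 143.7; c'Δl = 18.09; W sinα = 110.2
Slice 5: Δl = 2.9/cos36.9° = 3.626 m; N'_5 = 262·cos36.9° − 46·3.626 = 42.7; c'Δl = 18.86; W sinα = 157.3
Slice 6: Δl = 3.1/cos53.7° = 5.236 m; N'_6 = 166·cos53.7° − 3·5.236 = 82.6; c'Δl = 27.23; W sinα = 133.8
Σc'Δl = 100.4 kN/m; ΣN' = 450.0 kN/m; ΣW sinα = 434.7 kN/m
Resisting = 100.4 + 450.0·tan35.2° = 100.4 + 317.5 = 417.9 kN/m
FS = 417.9 / 434.7 = 0.961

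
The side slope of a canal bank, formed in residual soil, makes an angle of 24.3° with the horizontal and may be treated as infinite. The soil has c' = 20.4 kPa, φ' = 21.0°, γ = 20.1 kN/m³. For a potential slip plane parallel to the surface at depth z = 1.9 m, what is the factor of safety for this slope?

For an infinite slope with a slip plane parallel to the surface (no pore pressure): FS = [c' + γz cos²β tanφ'] / [γz sinβ cosβ].
γz = 20.1·1.9 = 38.19 kN/m²
Numerator = 20.4 + 38.19·cos²24.3°·tan21.0° = 20.4 + 38.19·0.8307·0.3839 = 32.577 kPa
Denominator = 38.19·sin24.3°·cos24.3° = 38.19·0.4115·0.9114 = 14.323 kPa
FS = 32.577 / 14.323 = 2.274

FS = 2.27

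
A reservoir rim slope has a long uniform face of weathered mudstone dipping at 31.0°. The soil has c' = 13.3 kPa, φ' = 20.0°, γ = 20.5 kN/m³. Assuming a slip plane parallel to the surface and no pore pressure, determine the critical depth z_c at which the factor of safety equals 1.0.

Setting FS = 1.00 in FS = [c' + γz cos²β tanφ'] / [γz sinβ cosβ] and solving for z:
z = c' / [γ cosβ (FS·sinβ − cosβ·tanφ')]
  = 13.3 / [20.5·cos31.0°·(1.00·sin31.0° − cos31.0°·tan20.0°)]
  = 13.3 / [20.5·0.8572·(1.00·0.5150 − 0.8572·0.3640)]
  = 13.3 / 3.5681 = 3.728 m

z_c = 3.73 m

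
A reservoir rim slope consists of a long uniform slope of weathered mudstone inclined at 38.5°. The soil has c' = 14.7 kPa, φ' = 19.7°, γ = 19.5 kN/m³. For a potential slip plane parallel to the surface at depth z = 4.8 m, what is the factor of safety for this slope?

For an infinite slope with a slip plane parallel to the surface (no pore pressure): FS = [c' + γz cos²β tanφ'] / [γz sinβ cosβ].
γz = 19.5·4.8 = 93.60 kN/m²
Numerator = 14.7 + 93.60·cos²38.5°·tan19.7° = 14.7 + 93.60·0.6125·0.3581 = 35.226 kPa
Denominator = 93.60·sin38.5°·cos38.5° = 93.60·0.6225·0.7826 = 45.601 kPa
FS = 35.226 / 45.601 = 0.772

FS = 0.77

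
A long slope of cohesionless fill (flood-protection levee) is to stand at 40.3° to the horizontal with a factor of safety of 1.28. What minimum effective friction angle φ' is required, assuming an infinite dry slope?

FS = tanφ'/tanβ ⇒ tanφ' = FS · tanβ = 1.28 · tan40.3° = 1.0855
φ' = arctan(1.0855) = 47.35°

φ' = 47.3°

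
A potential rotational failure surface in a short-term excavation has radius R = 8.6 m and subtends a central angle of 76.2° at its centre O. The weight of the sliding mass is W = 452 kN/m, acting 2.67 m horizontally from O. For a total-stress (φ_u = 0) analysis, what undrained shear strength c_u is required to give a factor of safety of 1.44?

FS = c_u·L_a·R / (W·d), so c_u = FS·W·d / (L_a·R).
Arc length L_a = R·θ = 8.6·(76.2°·π/180) = 8.6·1.3299 = 11.44 m
c_u = 1.44·452·2.67 / (11.44·8.6) = 1737.8 / 98.36 = 17.67 kPa

c_u = 17.7 kPa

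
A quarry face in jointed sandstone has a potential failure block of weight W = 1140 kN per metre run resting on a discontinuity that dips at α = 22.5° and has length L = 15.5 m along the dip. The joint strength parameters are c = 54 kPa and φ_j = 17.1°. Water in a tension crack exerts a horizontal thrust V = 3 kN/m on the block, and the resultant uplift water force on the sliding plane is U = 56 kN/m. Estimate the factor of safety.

FS = 2.60

Resolving the block weight along and normal to the plane and applying the Mohr–Coulomb strength on the joint:
N' = W cosα − U − V sinα = 1140·cos22.5° − 56 − 3·sin22.5° = 996.1 kN/m
Driving force T = W sinα + V cosα = 1140·sin22.5° + 3·cos22.5° = 439.0 kN/m
Resisting force R = c·L + N'·tanφ_j = 54·15.5 + 996.1·tan17.1° = 837.0 + 306.4 = 1143.4 kN/m
FS = R / T = 1143.4 / 439.0 = 2.604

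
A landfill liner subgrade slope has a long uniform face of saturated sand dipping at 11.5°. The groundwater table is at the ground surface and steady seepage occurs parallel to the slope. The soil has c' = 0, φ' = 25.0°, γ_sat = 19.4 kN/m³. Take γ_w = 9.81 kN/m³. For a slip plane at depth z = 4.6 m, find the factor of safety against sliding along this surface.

With seepage parallel to the slope and the water table at the surface, the effective normal stress on the slip plane uses the buoyant unit weight γ' = γ_sat − γ_w while the driving shear stress uses γ_sat:
FS = [c' + γ' z cos²β tanφ'] / [γ_sat z sinβ cosβ]
(For c' = 0 this reduces to FS = (γ'/γ_sat)·tanφ'/tanβ.)
γ' = 19.4 − 9.81 = 9.59 kN/m³
Numerator = 0.0 + 9.59·4.6·cos²11.5°·tan25.0° = 0.0 + 9.59·4.6·0.9603·0.4663 = 19.753 kPa
Denominator = 19.4·4.6·sin11.5°·cos11.5° = 19.4·4.6·0.1994·0.9799 = 17.434 kPa
FS = 19.753 / 17.434 = 1.133

FS = 1.13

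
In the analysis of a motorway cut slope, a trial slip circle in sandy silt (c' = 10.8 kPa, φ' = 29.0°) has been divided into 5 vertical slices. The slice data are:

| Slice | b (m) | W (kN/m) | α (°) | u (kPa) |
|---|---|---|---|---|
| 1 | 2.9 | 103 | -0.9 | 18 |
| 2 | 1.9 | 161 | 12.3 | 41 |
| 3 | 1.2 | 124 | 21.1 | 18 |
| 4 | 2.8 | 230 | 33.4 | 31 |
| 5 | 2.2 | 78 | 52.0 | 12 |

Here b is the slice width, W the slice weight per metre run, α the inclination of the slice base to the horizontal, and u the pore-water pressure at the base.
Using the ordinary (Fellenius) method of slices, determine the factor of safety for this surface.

Ordinary method of slices: FS = Σ[c'·Δl_i + (W_i cosα_i − u_i·Δl_i)·tanφ'] / Σ W_i sinα_i, with Δl_i = b_i / cosα_i.
Slice 1: Δl = 2.9/cos(-0.9°) = 2.900 m; N'_1 = 103·cos(-0.9°) − 18·2.900 = 50.8; c'Δl = 31.32; W sinα = -1.6
Slice 2: Δl = 1.9/cos12.3° = 1.945 m; N'_2 = 161·cos12.3° − 41·1.945 = 77.6; c'Δl = 21.00; W sinα = 34.3
Slice 3: Δl = 1.2/cos21.1° = 1.286 m; N'_3 = 124·cos21.1° − 18·1.286 = 92.5; c'Δl = 13.89; W sinα = 44.6
Slice 4: Δl = 2.8/cos33.4° = 3.354 m; N'_4 = 230·cos33.4° − 31·3.354 = 88.0; c'Δl = 36.22; W sinα = 126.6
Slice 5: Δl = 2.2/cos52.0° = 3.573 m; N'_5 = 78·cos52.0° − 12·3.573 = 5.1; c'Δl = 38.59; W sinα = 61.5
Σc'Δl = 141.0 kN/m; ΣN' = 314.1 kN/m; ΣW sinα = 265.4 kN/m
Resisting = 141.0 + 314.1·tan29.0° = 141.0 + 174.1 = 315.1 kN/m
FS = 315.1 / 265.4 = 1.187

FS = 1.19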